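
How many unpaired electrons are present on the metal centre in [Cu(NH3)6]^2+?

Summing ligand charges against the +2 overall charge gives an oxidation state of +2 for copper.
Cu sits in group 11, so the d-electron count is 11 − 2 = 9.
In an octahedral field the d⁹ configuration is t₂g⁶e_g³ (only one arrangement possible), giving 1 unpaired electron.

1 unpaired electron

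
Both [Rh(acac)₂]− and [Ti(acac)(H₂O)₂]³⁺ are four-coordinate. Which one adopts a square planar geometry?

For [Rh(acac)₂]−: Ligand charges: each acetylacetonate is −1. With an overall charge of −1 the rhodium centre must be in the +1 oxidation state. Group 9 minus oxidation state 1 gives a d⁸ configuration. A 4d d⁸ ion has a large crystal-field splitting; square planar leaves the high-energy d_{x²−y²} orbital empty and maximises CFSE. → square planar.
For [Ti(acac)(H₂O)₂]³⁺: Ligand charges: each acetylacetonate is −1; water is neutral. With an overall charge of +3 the titanium centre must be in the +4 oxidation state. Ti sits in group 4, so the d-electron count is 4 − 4 = 0. A d⁰ ion has no crystal-field stabilisation preference between square planar and tetrahedral, so four ligands adopt the sterically favoured tetrahedral geometry. → tetrahedral.

[Rh(acac)₂]−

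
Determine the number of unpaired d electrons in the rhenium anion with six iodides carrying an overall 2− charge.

Each iodide is −1; balancing the −2 overall charge requires Re(IV).
Rhenium is a group-7 element; Re(IV) is therefore d³.
In an octahedral field the d³ configuration is t₂g³e_g⁰ (only one arrangement possible), giving 3 unpaired electrons.

3 unpaired electrons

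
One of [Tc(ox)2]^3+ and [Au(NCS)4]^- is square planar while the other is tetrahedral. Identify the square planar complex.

For [Tc(ox)2]^3+: Each oxalate is −2; balancing the +3 overall charge requires Tc(VII). Tc sits in group 7, so the d-electron count is 7 − 7 = 0. A d⁰ ion has no crystal-field stabilisation preference between square planar and tetrahedral, so four ligands adopt the sterically favoured tetrahedral geometry. → tetrahedral.
For [Au(NCS)4]^-: Summing ligand charges against the −1 overall charge gives an oxidation state of +3 for gold. Au sits in group 11, so the d-electron count is 11 − 3 = 8. A 5d d⁸ ion has a large crystal-field splitting; square planar leaves the high-energy d_{x²−y²} orbital empty and maximises CFSE. → square planar.

[Au(NCS)4]^-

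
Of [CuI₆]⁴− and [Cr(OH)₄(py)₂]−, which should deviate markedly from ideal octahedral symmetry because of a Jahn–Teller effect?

[CuI₆]⁴−

[CuI₆]⁴−: Each iodide is −1; balancing the −4 overall charge requires Cu(II). Cu sits in group 11, so the d-electron count is 11 − 2 = 9. The t₂g⁶e_g³ configuration has an unevenly filled e_g set; the Jahn–Teller theorem predicts a tetragonal distortion (typically axial elongation) to lift the degeneracy.
[Cr(OH)₄(py)₂]−: Each hydroxide is −1; pyridine is neutral; balancing the −1 overall charge requires Cr(III). Chromium is a group-6 element; Cr(III) is therefore d³. The d³ configuration leaves the e_g set evenly filled (or empty) — no strong Jahn–Teller driving force.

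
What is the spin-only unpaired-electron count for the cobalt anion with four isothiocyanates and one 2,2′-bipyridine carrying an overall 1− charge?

Each isothiocyanate is −1; 2,2′-bipyridine is neutral; balancing the −1 overall charge requires Co(III).
Cobalt is a group-9 element; Co(III) is therefore d⁶.
Counting donor atoms: 4×isothiocyanate (monodentate) → 4 donors; 1×2,2′-bipyridine (bidentate) → 2 donors. Coordination number = 6.
The spin state decides the count: Co(III) has an exceptionally large octahedral splitting and is low-spin with essentially every ligand except fluoride.
An octahedral low-spin d⁶ ion is t₂g⁶e_g⁰, giving 0 unpaired electrons.

0 unpaired electrons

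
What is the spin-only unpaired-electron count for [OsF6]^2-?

Ligand charges: each fluoride is −1. With an overall charge of −2 the osmium centre must be in the +4 oxidation state.
Osmium is a group-8 element; Os(IV) is therefore d⁴.
The spin state decides the count: a 5d ion has a large Δₒ and is invariably low-spin.
An octahedral low-spin d⁴ ion is t₂g⁴e_g⁰, giving 2 unpaired electrons.

2 unpaired electrons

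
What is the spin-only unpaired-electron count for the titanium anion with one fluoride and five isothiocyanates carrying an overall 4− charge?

Each fluoride is −1; each isothiocyanate is −1; balancing the −4 overall charge requires Ti(II).
Ti sits in group 4, so the d-electron count is 4 − 2 = 2.
In an octahedral field the d² configuration is t₂g²e_g⁰ (only one arrangement possible), giving 2 unpaired electrons.

2 unpaired electrons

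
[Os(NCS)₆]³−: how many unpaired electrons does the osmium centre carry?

Ligand charges: each isothiocyanate is −1. With an overall charge of −3 the osmium centre must be in the +3 oxidation state.
Osmium is a group-8 element; Os(III) is therefore d⁵.
The spin state decides the count: a 5d ion has a large Δₒ and is invariably low-spin.
An octahedral low-spin d⁵ ion is t₂g⁵e_g⁰, giving 1 unpaired electron.

1 unpaired electron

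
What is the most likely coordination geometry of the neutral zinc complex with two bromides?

linear

Each bromide is −1; balancing the 0 overall charge requires Zn(II).
Group 12 minus oxidation state 2 gives a d¹⁰ configuration.
With 2 monodentate ligands the coordination number is 2.
A d¹⁰ ion with only two ligands adopts a linear arrangement (sp hybridisation; no CFSE preference).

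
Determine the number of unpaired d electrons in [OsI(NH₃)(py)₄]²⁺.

1 unpaired electron

Each iodide is −1; ammonia is neutral; pyridine is neutral; balancing the +2 overall charge requires Os(III).
Os sits in group 8, so the d-electron count is 8 − 3 = 5.
The spin state decides the count: a 5d ion has a large Δₒ and is invariably low-spin.
An octahedral low-spin d⁵ ion is t₂g⁵e_g⁰, giving 1 unpaired electron.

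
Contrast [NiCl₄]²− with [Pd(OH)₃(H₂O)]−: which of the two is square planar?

[Pd(OH)₃(H₂O)]−

For [NiCl₄]²−: Each chloride is −1; balancing the −2 overall charge requires Ni(II). Ni sits in group 10, so the d-electron count is 10 − 2 = 8. Chloride is a weak-field ligand. With weak-field ligands the CFSE gain from square planar is small, so a 3d d⁸ ion takes the sterically preferred tetrahedral geometry. → tetrahedral.
For [Pd(OH)₃(H₂O)]−: Ligand charges: each hydroxide is −1; water is neutral. With an overall charge of −1 the palladium centre must be in the +2 oxidation state. Group 10 minus oxidation state 2 gives a d⁸ configuration. A 4d d⁸ ion has a large crystal-field splitting; square planar leaves the high-energy d_{x²−y²} orbital empty and maximises CFSE. → square planar.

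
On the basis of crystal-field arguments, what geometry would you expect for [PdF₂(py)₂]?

square planar

Each fluoride is −1; pyridine is neutral; balancing the 0 overall charge requires Pd(II).
Pd sits in group 10, so the d-electron count is 10 − 2 = 8.
Coordination number: 4.
A 4d d⁸ ion has a large crystal-field splitting; square planar leaves the high-energy d_{x²−y²} orbital empty and maximises CFSE.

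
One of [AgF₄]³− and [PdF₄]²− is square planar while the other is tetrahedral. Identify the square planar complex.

For [AgF₄]³−: Ligand charges: each fluoride is −1. With an overall charge of −3 the silver centre must be in the +1 oxidation state. Ag sits in group 11, so the d-electron count is 11 − 1 = 10. A d¹⁰ ion has no crystal-field stabilisation preference between square planar and tetrahedral, so four ligands adopt the sterically favoured tetrahedral geometry. → tetrahedral.
For [PdF₄]²−: Each fluoride is −1; balancing the −2 overall charge requires Pd(II). Palladium is a group-10 element; Pd(II) is therefore d⁸. A 4d d⁸ ion has a large crystal-field splitting; square planar leaves the high-energy d_{x²−y²} orbital empty and maximises CFSE. → square planar.

[PdF₄]²−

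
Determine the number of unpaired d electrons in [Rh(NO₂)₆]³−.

Ligand charges: each nitro (N-bound nitrite) is −1. With an overall charge of −3 the rhodium centre must be in the +3 oxidation state.
Group 9 minus oxidation state 3 gives a d⁶ configuration.
The spin state decides the count: a 4d ion has a large Δₒ and is invariably low-spin.
An octahedral low-spin d⁶ ion is t₂g⁶e_g⁰, giving 0 unpaired electrons.

0 unpaired electrons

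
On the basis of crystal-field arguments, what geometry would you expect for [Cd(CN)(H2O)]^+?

Each cyanide is −1; water is neutral; balancing the +1 overall charge requires Cd(II).
Group 12 minus oxidation state 2 gives a d¹⁰ configuration.
With 2 monodentate ligands the coordination number is 2.
A d¹⁰ ion with only two ligands adopts a linear arrangement (sp hybridisation; no CFSE preference).

linear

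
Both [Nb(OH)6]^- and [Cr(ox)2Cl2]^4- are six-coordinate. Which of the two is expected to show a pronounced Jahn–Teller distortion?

[Nb(OH)6]^-: Ligand charges: each hydroxide is −1. With an overall charge of −1 the niobium centre must be in the +5 oxidation state. Niobium is a group-5 element; Nb(V) is therefore d⁰. The d⁰ configuration leaves the e_g set evenly filled (or empty) — no strong Jahn–Teller driving force.
[Cr(ox)2Cl2]^4-: Summing ligand charges against the −4 overall charge gives an oxidation state of +2 for chromium. Chromium is a group-6 element; Cr(II) is therefore d⁴. Chloride and oxalate are weak-field ligands for a first-row metal, so the complex is high-spin. The t₂g³e_g¹ (high-spin) configuration has an unevenly filled e_g set; the Jahn–Teller theorem predicts a tetragonal distortion (typically axial elongation) to lift the degeneracy.

[Cr(ox)2Cl2]^4-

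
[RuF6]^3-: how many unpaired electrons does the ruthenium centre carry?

Summing ligand charges against the −3 overall charge gives an oxidation state of +3 for ruthenium.
Ru sits in group 8, so the d-electron count is 8 − 3 = 5.
The spin state decides the count: a 4d ion has a large Δₒ and is invariably low-spin.
An octahedral low-spin d⁵ ion is t₂g⁵e_g⁰, giving 1 unpaired electron.

1 unpaired electron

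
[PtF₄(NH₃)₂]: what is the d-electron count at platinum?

d⁶

Ligand charges: each fluoride is −1; ammonia is neutral. With an overall charge of 0 the platinum centre must be in the +4 oxidation state.
Group 10 minus oxidation state 4 gives a d⁶ configuration.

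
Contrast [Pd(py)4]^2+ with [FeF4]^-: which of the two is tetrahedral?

For [Pd(py)4]^2+: Ligand charges: pyridine is neutral. With an overall charge of +2 the palladium centre must be in the +2 oxidation state. Pd sits in group 10, so the d-electron count is 10 − 2 = 8. A 4d d⁸ ion has a large crystal-field splitting; square planar leaves the high-energy d_{x²−y²} orbital empty and maximises CFSE. → square planar.
For [FeF4]^-: Each fluoride is −1; balancing the −1 overall charge requires Fe(III). Iron is a group-8 element; Fe(III) is therefore d⁵. A high-spin d⁵ ion has zero CFSE in either geometry, so four ligands adopt the sterically favoured tetrahedral geometry. → tetrahedral.

[FeF4]^-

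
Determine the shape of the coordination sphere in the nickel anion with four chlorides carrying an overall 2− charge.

tetrahedral

Ligand charges: each chloride is −1. With an overall charge of −2 the nickel centre must be in the +2 oxidation state.
Group 10 minus oxidation state 2 gives a d⁸ configuration.
With 4 monodentate ligands the coordination number is 4.
Chloride is a weak-field ligand.
With weak-field ligands the CFSE gain from square planar is small, so a 3d d⁸ ion takes the sterically preferred tetrahedral geometry.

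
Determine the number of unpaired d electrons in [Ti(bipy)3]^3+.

1

Ligand charges: 2,2′-bipyridine is neutral. With an overall charge of +3 the titanium centre must be in the +3 oxidation state.
Group 4 minus oxidation state 3 gives a d¹ configuration.
Counting donor atoms: 3×2,2′-bipyridine (bidentate) → 6 donors. Coordination number = 6.
In an octahedral field the d¹ configuration is t₂g¹e_g⁰ (only one arrangement possible), giving 1 unpaired electron.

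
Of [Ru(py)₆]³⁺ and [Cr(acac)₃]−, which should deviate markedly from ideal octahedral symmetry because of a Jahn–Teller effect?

[Cr(acac)₃]−

[Ru(py)₆]³⁺: Summing ligand charges against the +3 overall charge gives an oxidation state of +3 for ruthenium. Group 8 minus oxidation state 3 gives a d⁵ configuration. A 4d ion has a large Δₒ and is invariably low-spin. The d⁵ configuration leaves the e_g set evenly filled (or empty) — no strong Jahn–Teller driving force.
[Cr(acac)₃]−: Summing ligand charges against the −1 overall charge gives an oxidation state of +2 for chromium. Chromium is a group-6 element; Cr(II) is therefore d⁴. Acetylacetonate is a weak-field ligand for a first-row metal, so the complex is high-spin. The t₂g³e_g¹ (high-spin) configuration has an unevenly filled e_g set; the Jahn–Teller theorem predicts a tetragonal distortion (typically axial elongation) to lift the degeneracy.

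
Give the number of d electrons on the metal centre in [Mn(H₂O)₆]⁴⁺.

d3

Water is neutral; balancing the +4 overall charge requires Mn(IV).
Manganese is a group-7 element; Mn(IV) is therefore d³.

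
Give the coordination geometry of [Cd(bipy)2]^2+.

Summing ligand charges against the +2 overall charge gives an oxidation state of +2 for cadmium.
Cadmium is a group-12 element; Cd(II) is therefore d¹⁰.
Counting donor atoms: 2×2,2′-bipyridine (bidentate) → 4 donors. Coordination number = 4.
A d¹⁰ ion has no crystal-field stabilisation preference between square planar and tetrahedral, so four ligands adopt the sterically favoured tetrahedral geometry.

tetrahedral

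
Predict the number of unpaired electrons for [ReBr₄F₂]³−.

2

Summing ligand charges against the −3 overall charge gives an oxidation state of +3 for rhenium.
Rhenium is a group-7 element; Re(III) is therefore d⁴.
The spin state decides the count: a 5d ion has a large Δₒ and is invariably low-spin.
An octahedral low-spin d⁴ ion is t₂g⁴e_g⁰, giving 2 unpaired electrons.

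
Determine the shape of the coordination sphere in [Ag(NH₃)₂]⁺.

linear

Summing ligand charges against the +1 overall charge gives an oxidation state of +1 for silver.
Ag sits in group 11, so the d-electron count is 11 − 1 = 10.
Coordination number: 2.
A d¹⁰ ion with only two ligands adopts a linear arrangement (sp hybridisation; no CFSE preference).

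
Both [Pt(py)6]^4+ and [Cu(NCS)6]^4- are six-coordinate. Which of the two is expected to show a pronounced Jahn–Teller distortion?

[Pt(py)6]^4+: Summing ligand charges against the +4 overall charge gives an oxidation state of +4 for platinum. Platinum is a group-10 element; Pt(IV) is therefore d⁶. A 5d ion has a large Δₒ and is invariably low-spin. The d⁶ configuration leaves the e_g set evenly filled (or empty) — no strong Jahn–Teller driving force.
[Cu(NCS)6]^4-: Each isothiocyanate is −1; balancing the −4 overall charge requires Cu(II). Group 11 minus oxidation state 2 gives a d⁹ configuration. The t₂g⁶e_g³ configuration has an unevenly filled e_g set; the Jahn–Teller theorem predicts a tetragonal distortion (typically axial elongation) to lift the degeneracy.

[Cu(NCS)6]^4-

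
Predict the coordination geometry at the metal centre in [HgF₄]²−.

Summing ligand charges against the −2 overall charge gives an oxidation state of +2 for mercury.
Mercury is a group-12 element; Hg(II) is therefore d¹⁰.
Coordination number: 4.
A d¹⁰ ion has no crystal-field stabilisation preference between square planar and tetrahedral, so four ligands adopt the sterically favoured tetrahedral geometry.

tetrahedral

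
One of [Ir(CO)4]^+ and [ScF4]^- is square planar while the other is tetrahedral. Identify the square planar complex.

[Ir(CO)4]^+

For [Ir(CO)4]^+: Ligand charges: carbonyl is neutral. With an overall charge of +1 the iridium centre must be in the +1 oxidation state. Ir sits in group 9, so the d-electron count is 9 − 1 = 8. A 5d d⁸ ion has a large crystal-field splitting; square planar leaves the high-energy d_{x²−y²} orbital empty and maximises CFSE. → square planar.
For [ScF4]^-: Ligand charges: each fluoride is −1. With an overall charge of −1 the scandium centre must be in the +3 oxidation state. Scandium is a group-3 element; Sc(III) is therefore d⁰. A d⁰ ion has no crystal-field stabilisation preference between square planar and tetrahedral, so four ligands adopt the sterically favoured tetrahedral geometry. → tetrahedral.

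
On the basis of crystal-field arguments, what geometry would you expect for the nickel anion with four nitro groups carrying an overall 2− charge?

Ligand charges: each nitro (N-bound nitrite) is −1. With an overall charge of −2 the nickel centre must be in the +2 oxidation state.
Ni sits in group 10, so the d-electron count is 10 − 2 = 8.
With 4 monodentate ligands the coordination number is 4.
Nitro (N-bound nitrite) is a strong-field ligand (high in the spectrochemical series).
A 3d d⁸ ion with strong-field ligands gains enough CFSE to favour square planar over tetrahedral.

square planar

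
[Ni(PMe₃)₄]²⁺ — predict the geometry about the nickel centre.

square planar

Trimethylphosphine is neutral; balancing the +2 overall charge requires Ni(II).
Ni sits in group 10, so the d-electron count is 10 − 2 = 8.
Coordination number: 4.
Trimethylphosphine is a strong-field ligand (high in the spectrochemical series).
A 3d d⁸ ion with strong-field ligands gains enough CFSE to favour square planar over tetrahedral.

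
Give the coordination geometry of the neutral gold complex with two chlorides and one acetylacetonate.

square planar

Summing ligand charges against the 0 overall charge gives an oxidation state of +3 for gold.
Au sits in group 11, so the d-electron count is 11 − 3 = 8.
Counting donor atoms: 2×chloride (monodentate) → 2 donors; 1×acetylacetonate (bidentate) → 2 donors. Coordination number = 4.
A 5d d⁸ ion has a large crystal-field splitting; square planar leaves the high-energy d_{x²−y²} orbital empty and maximises CFSE.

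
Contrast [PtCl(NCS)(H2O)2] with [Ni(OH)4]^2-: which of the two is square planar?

For [PtCl(NCS)(H2O)2]: Each chloride is −1; each isothiocyanate is −1; water is neutral; balancing the 0 overall charge requires Pt(II). Platinum is a group-10 element; Pt(II) is therefore d⁸. A 5d d⁸ ion has a large crystal-field splitting; square planar leaves the high-energy d_{x²−y²} orbital empty and maximises CFSE. → square planar.
For [Ni(OH)4]^2-: Summing ligand charges against the −2 overall charge gives an oxidation state of +2 for nickel. Ni sits in group 10, so the d-electron count is 10 − 2 = 8. Hydroxide is a weak-field ligand. With weak-field ligands the CFSE gain from square planar is small, so a 3d d⁸ ion takes the sterically preferred tetrahedral geometry. → tetrahedral.

[PtCl(NCS)(H2O)2]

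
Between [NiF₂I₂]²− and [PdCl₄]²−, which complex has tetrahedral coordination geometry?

For [NiF₂I₂]²−: Summing ligand charges against the −2 overall charge gives an oxidation state of +2 for nickel. Nickel is a group-10 element; Ni(II) is therefore d⁸. Fluoride and iodide are weak-field ligands. With weak-field ligands the CFSE gain from square planar is small, so a 3d d⁸ ion takes the sterically preferred tetrahedral geometry. → tetrahedral.
For [PdCl₄]²−: Ligand charges: each chloride is −1. With an overall charge of −2 the palladium centre must be in the +2 oxidation state. Group 10 minus oxidation state 2 gives a d⁸ configuration. A 4d d⁸ ion has a large crystal-field splitting; square planar leaves the high-energy d_{x²−y²} orbital empty and maximises CFSE. → square planar.

[NiF₂I₂]²−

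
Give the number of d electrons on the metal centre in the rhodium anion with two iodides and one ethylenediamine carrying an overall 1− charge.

Summing ligand charges against the −1 overall charge gives an oxidation state of +1 for rhodium.
Rhodium is a group-9 element; Rh(I) is therefore d⁸.

d8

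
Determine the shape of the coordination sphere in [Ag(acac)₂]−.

tetrahedral

Each acetylacetonate is −1; balancing the −1 overall charge requires Ag(I).
Group 11 minus oxidation state 1 gives a d¹⁰ configuration.
Counting donor atoms: 2×acetylacetonate (bidentate) → 4 donors. Coordination number = 4.
A d¹⁰ ion has no crystal-field stabilisation preference between square planar and tetrahedral, so four ligands adopt the sterically favoured tetrahedral geometry.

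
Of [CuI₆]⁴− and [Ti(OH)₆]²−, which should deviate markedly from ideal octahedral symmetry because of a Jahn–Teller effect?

[CuI₆]⁴−

[CuI₆]⁴−: Each iodide is −1; balancing the −4 overall charge requires Cu(II). Cu sits in group 11, so the d-electron count is 11 − 2 = 9. The t₂g⁶e_g³ configuration has an unevenly filled e_g set; the Jahn–Teller theorem predicts a tetragonal distortion (typically axial elongation) to lift the degeneracy.
[Ti(OH)₆]²−: Each hydroxide is −1; balancing the −2 overall charge requires Ti(IV). Group 4 minus oxidation state 4 gives a d⁰ configuration. The d⁰ configuration leaves the e_g set evenly filled (or empty) — no strong Jahn–Teller driving force.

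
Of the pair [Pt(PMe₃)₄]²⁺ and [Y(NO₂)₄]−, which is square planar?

For [Pt(PMe₃)₄]²⁺: Trimethylphosphine is neutral; balancing the +2 overall charge requires Pt(II). Group 10 minus oxidation state 2 gives a d⁸ configuration. A 5d d⁸ ion has a large crystal-field splitting; square planar leaves the high-energy d_{x²−y²} orbital empty and maximises CFSE. → square planar.
For [Y(NO₂)₄]−: Summing ligand charges against the −1 overall charge gives an oxidation state of +3 for yttrium. Group 3 minus oxidation state 3 gives a d⁰ configuration. A d⁰ ion has no crystal-field stabilisation preference between square planar and tetrahedral, so four ligands adopt the sterically favoured tetrahedral geometry. → tetrahedral.

[Pt(PMe₃)₄]²⁺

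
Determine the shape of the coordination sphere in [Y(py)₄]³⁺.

Ligand charges: pyridine is neutral. With an overall charge of +3 the yttrium centre must be in the +3 oxidation state.
Yttrium is a group-3 element; Y(III) is therefore d⁰.
With 4 monodentate ligands the coordination number is 4.
A d⁰ ion has no crystal-field stabilisation preference between square planar and tetrahedral, so four ligands adopt the sterically favoured tetrahedral geometry.

tetrahedral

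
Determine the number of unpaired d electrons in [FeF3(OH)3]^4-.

Summing ligand charges against the −4 overall charge gives an oxidation state of +2 for iron.
Fe sits in group 8, so the d-electron count is 8 − 2 = 6.
The spin state decides the count: Fluoride and hydroxide are weak-field ligands for a first-row metal, so the complex is high-spin.
An octahedral high-spin d⁶ ion is t₂g⁴e_g², giving 4 unpaired electrons.

4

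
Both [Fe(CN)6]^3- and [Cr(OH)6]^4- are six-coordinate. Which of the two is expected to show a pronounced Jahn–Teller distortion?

[Fe(CN)6]^3-: Ligand charges: each cyanide is −1. With an overall charge of −3 the iron centre must be in the +3 oxidation state. Fe sits in group 8, so the d-electron count is 8 − 3 = 5. Cyanide is a strong-field ligand (high in the spectrochemical series) for a first-row metal, so the complex is low-spin. The d⁵ configuration leaves the e_g set evenly filled (or empty) — no strong Jahn–Teller driving force.
[Cr(OH)6]^4-: Each hydroxide is −1; balancing the −4 overall charge requires Cr(II). Chromium is a group-6 element; Cr(II) is therefore d⁴. Hydroxide is a weak-field ligand for a first-row metal, so the complex is high-spin. The t₂g³e_g¹ (high-spin) configuration has an unevenly filled e_g set; the Jahn–Teller theorem predicts a tetragonal distortion (typically axial elongation) to lift the degeneracy.

[Cr(OH)6]^4-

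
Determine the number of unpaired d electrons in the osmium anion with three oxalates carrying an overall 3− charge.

1 unpaired electron

Ligand charges: each oxalate is −2. With an overall charge of −3 the osmium centre must be in the +3 oxidation state.
Group 8 minus oxidation state 3 gives a d⁵ configuration.
Counting donor atoms: 3×oxalate (bidentate) → 6 donors. Coordination number = 6.
The spin state decides the count: a 5d ion has a large Δₒ and is invariably low-spin.
An octahedral low-spin d⁵ ion is t₂g⁵e_g⁰, giving 1 unpaired electron.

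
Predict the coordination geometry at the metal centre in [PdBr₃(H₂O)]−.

Ligand charges: each bromide is −1; water is neutral. With an overall charge of −1 the palladium centre must be in the +2 oxidation state.
Palladium is a group-10 element; Pd(II) is therefore d⁸.
Coordination number: 4.
A 4d d⁸ ion has a large crystal-field splitting; square planar leaves the high-energy d_{x²−y²} orbital empty and maximises CFSE.

square planar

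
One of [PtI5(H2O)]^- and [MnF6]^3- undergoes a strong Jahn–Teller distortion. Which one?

[MnF6]^3-

[PtI5(H2O)]^-: Each iodide is −1; water is neutral; balancing the −1 overall charge requires Pt(IV). Group 10 minus oxidation state 4 gives a d⁶ configuration. A 5d ion has a large Δₒ and is invariably low-spin. The d⁶ configuration leaves the e_g set evenly filled (or empty) — no strong Jahn–Teller driving force.
[MnF6]^3-: Summing ligand charges against the −3 overall charge gives an oxidation state of +3 for manganese. Group 7 minus oxidation state 3 gives a d⁴ configuration. Fluoride is a weak-field ligand for a first-row metal, so the complex is high-spin. The t₂g³e_g¹ (high-spin) configuration has an unevenly filled e_g set; the Jahn–Teller theorem predicts a tetragonal distortion (typically axial elongation) to lift the degeneracy.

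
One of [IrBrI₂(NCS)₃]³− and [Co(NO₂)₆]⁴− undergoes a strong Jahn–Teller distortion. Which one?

[Co(NO₂)₆]⁴−

[IrBrI₂(NCS)₃]³−: Ligand charges: each bromide is −1; each iodide is −1; each isothiocyanate is −1. With an overall charge of −3 the iridium centre must be in the +3 oxidation state. Ir sits in group 9, so the d-electron count is 9 − 3 = 6. A 5d ion has a large Δₒ and is invariably low-spin. The d⁶ configuration leaves the e_g set evenly filled (or empty) — no strong Jahn–Teller driving force.
[Co(NO₂)₆]⁴−: Ligand charges: each nitro (N-bound nitrite) is −1. With an overall charge of −4 the cobalt centre must be in the +2 oxidation state. Group 9 minus oxidation state 2 gives a d⁷ configuration. Nitro (N-bound nitrite) is a strong-field ligand (high in the spectrochemical series) for a first-row metal, so the complex is low-spin. The t₂g⁶e_g¹ (low-spin) configuration has an unevenly filled e_g set; the Jahn–Teller theorem predicts a tetragonal distortion (typically axial elongation) to lift the degeneracy.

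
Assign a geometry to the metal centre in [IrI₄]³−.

Ligand charges: each iodide is −1. With an overall charge of −3 the iridium centre must be in the +1 oxidation state.
Ir sits in group 9, so the d-electron count is 9 − 1 = 8.
With 4 monodentate ligands the coordination number is 4.
A 5d d⁸ ion has a large crystal-field splitting; square planar leaves the high-energy d_{x²−y²} orbital empty and maximises CFSE.

square planar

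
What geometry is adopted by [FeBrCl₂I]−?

tetrahedral

Each bromide is −1; each chloride is −1; each iodide is −1; balancing the −1 overall charge requires Fe(III).
Group 8 minus oxidation state 3 gives a d⁵ configuration.
With 4 monodentate ligands the coordination number is 4.
Bromide, chloride, and iodide are weak-field ligands.
A high-spin d⁵ ion has zero CFSE in either geometry, so four ligands adopt the sterically favoured tetrahedral geometry.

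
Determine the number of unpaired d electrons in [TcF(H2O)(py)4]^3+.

Summing ligand charges against the +3 overall charge gives an oxidation state of +4 for technetium.
Tc sits in group 7, so the d-electron count is 7 − 4 = 3.
In an octahedral field the d³ configuration is t₂g³e_g⁰ (only one arrangement possible), giving 3 unpaired electrons.

3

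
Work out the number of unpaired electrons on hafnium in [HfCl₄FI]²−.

0

Summing ligand charges against the −2 overall charge gives an oxidation state of +4 for hafnium.
Hf sits in group 4, so the d-electron count is 4 − 4 = 0.
In an octahedral field the d⁰ configuration is t₂g⁰e_g⁰, giving 0 unpaired electrons.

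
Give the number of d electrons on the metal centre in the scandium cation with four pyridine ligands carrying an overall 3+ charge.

d0

Summing ligand charges against the +3 overall charge gives an oxidation state of +3 for scandium.
Sc sits in group 3, so the d-electron count is 3 − 3 = 0.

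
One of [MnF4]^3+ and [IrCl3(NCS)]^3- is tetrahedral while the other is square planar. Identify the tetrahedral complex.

For [MnF4]^3+: Summing ligand charges against the +3 overall charge gives an oxidation state of +7 for manganese. Mn sits in group 7, so the d-electron count is 7 − 7 = 0. A d⁰ ion has no crystal-field stabilisation preference between square planar and tetrahedral, so four ligands adopt the sterically favoured tetrahedral geometry. → tetrahedral.
For [IrCl3(NCS)]^3-: Summing ligand charges against the −3 overall charge gives an oxidation state of +1 for iridium. Group 9 minus oxidation state 1 gives a d⁸ configuration. A 5d d⁸ ion has a large crystal-field splitting; square planar leaves the high-energy d_{x²−y²} orbital empty and maximises CFSE. → square planar.

[MnF4]^3+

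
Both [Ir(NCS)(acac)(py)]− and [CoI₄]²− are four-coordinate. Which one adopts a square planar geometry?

[Ir(NCS)(acac)(py)]−

For [Ir(NCS)(acac)(py)]−: Ligand charges: each isothiocyanate is −1; each acetylacetonate is −1; pyridine is neutral. With an overall charge of −1 the iridium centre must be in the +1 oxidation state. Ir sits in group 9, so the d-electron count is 9 − 1 = 8. A 5d d⁸ ion has a large crystal-field splitting; square planar leaves the high-energy d_{x²−y²} orbital empty and maximises CFSE. → square planar.
For [CoI₄]²−: Each iodide is −1; balancing the −2 overall charge requires Co(II). Co sits in group 9, so the d-electron count is 9 − 2 = 7. For a high-spin 3d d⁷ ion with weak-field ligands the small Δₜ gives little square-planar CFSE advantage, so four ligands adopt the sterically favoured tetrahedral geometry. → tetrahedral.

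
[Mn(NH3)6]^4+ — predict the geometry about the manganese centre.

Ligand charges: ammonia is neutral. With an overall charge of +4 the manganese centre must be in the +4 oxidation state.
Mn sits in group 7, so the d-electron count is 7 − 4 = 3.
With 6 monodentate ligands the coordination number is 6.
Six donors around a single metal centre give an octahedral coordination sphere.

octahedral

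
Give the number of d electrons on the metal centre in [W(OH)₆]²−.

Summing ligand charges against the −2 overall charge gives an oxidation state of +4 for tungsten.
Group 6 minus oxidation state 4 gives a d² configuration.

d2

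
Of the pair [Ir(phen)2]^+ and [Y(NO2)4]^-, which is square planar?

For [Ir(phen)2]^+: Summing ligand charges against the +1 overall charge gives an oxidation state of +1 for iridium. Ir sits in group 9, so the d-electron count is 9 − 1 = 8. A 5d d⁸ ion has a large crystal-field splitting; square planar leaves the high-energy d_{x²−y²} orbital empty and maximises CFSE. → square planar.
For [Y(NO2)4]^-: Summing ligand charges against the −1 overall charge gives an oxidation state of +3 for yttrium. Group 3 minus oxidation state 3 gives a d⁰ configuration. A d⁰ ion has no crystal-field stabilisation preference between square planar and tetrahedral, so four ligands adopt the sterically favoured tetrahedral geometry. → tetrahedral.

[Ir(phen)2]^+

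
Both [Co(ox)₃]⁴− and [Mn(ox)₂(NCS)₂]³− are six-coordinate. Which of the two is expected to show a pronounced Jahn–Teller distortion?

[Co(ox)₃]⁴−: Ligand charges: each oxalate is −2. With an overall charge of −4 the cobalt centre must be in the +2 oxidation state. Co sits in group 9, so the d-electron count is 9 − 2 = 7. Oxalate is a weak-field ligand for a first-row metal, so the complex is high-spin. The d⁷ configuration leaves the e_g set evenly filled (or empty) — no strong Jahn–Teller driving force.
[Mn(ox)₂(NCS)₂]³−: Ligand charges: each oxalate is −2; each isothiocyanate is −1. With an overall charge of −3 the manganese centre must be in the +3 oxidation state. Mn sits in group 7, so the d-electron count is 7 − 3 = 4. Isothiocyanate and oxalate are weak-field ligands for a first-row metal, so the complex is high-spin. The t₂g³e_g¹ (high-spin) configuration has an unevenly filled e_g set; the Jahn–Teller theorem predicts a tetragonal distortion (typically axial elongation) to lift the degeneracy.

[Mn(ox)₂(NCS)₂]³−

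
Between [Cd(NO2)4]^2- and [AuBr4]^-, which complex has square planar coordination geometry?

For [Cd(NO2)4]^2-: Ligand charges: each nitro (N-bound nitrite) is −1. With an overall charge of −2 the cadmium centre must be in the +2 oxidation state. Cd sits in group 12, so the d-electron count is 12 − 2 = 10. A d¹⁰ ion has no crystal-field stabilisation preference between square planar and tetrahedral, so four ligands adopt the sterically favoured tetrahedral geometry. → tetrahedral.
For [AuBr4]^-: Ligand charges: each bromide is −1. With an overall charge of −1 the gold centre must be in the +3 oxidation state. Au sits in group 11, so the d-electron count is 11 − 3 = 8. A 5d d⁸ ion has a large crystal-field splitting; square planar leaves the high-energy d_{x²−y²} orbital empty and maximises CFSE. → square planar.

[AuBr4]^-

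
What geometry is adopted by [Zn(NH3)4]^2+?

Summing ligand charges against the +2 overall charge gives an oxidation state of +2 for zinc.
Zn sits in group 12, so the d-electron count is 12 − 2 = 10.
Coordination number: 4.
A d¹⁰ ion has no crystal-field stabilisation preference between square planar and tetrahedral, so four ligands adopt the sterically favoured tetrahedral geometry.

tetrahedral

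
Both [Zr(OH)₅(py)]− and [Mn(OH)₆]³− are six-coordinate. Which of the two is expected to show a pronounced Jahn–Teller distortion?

[Mn(OH)₆]³−

[Zr(OH)₅(py)]−: Each hydroxide is −1; pyridine is neutral; balancing the −1 overall charge requires Zr(IV). Zr sits in group 4, so the d-electron count is 4 − 4 = 0. The d⁰ configuration leaves the e_g set evenly filled (or empty) — no strong Jahn–Teller driving force.
[Mn(OH)₆]³−: Summing ligand charges against the −3 overall charge gives an oxidation state of +3 for manganese. Group 7 minus oxidation state 3 gives a d⁴ configuration. Hydroxide is a weak-field ligand for a first-row metal, so the complex is high-spin. The t₂g³e_g¹ (high-spin) configuration has an unevenly filled e_g set; the Jahn–Teller theorem predicts a tetragonal distortion (typically axial elongation) to lift the degeneracy.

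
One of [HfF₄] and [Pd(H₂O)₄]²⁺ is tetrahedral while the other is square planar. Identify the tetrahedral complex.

For [HfF₄]: Each fluoride is −1; balancing the 0 overall charge requires Hf(IV). Group 4 minus oxidation state 4 gives a d⁰ configuration. A d⁰ ion has no crystal-field stabilisation preference between square planar and tetrahedral, so four ligands adopt the sterically favoured tetrahedral geometry. → tetrahedral.
For [Pd(H₂O)₄]²⁺: Summing ligand charges against the +2 overall charge gives an oxidation state of +2 for palladium. Palladium is a group-10 element; Pd(II) is therefore d⁸. A 4d d⁸ ion has a large crystal-field splitting; square planar leaves the high-energy d_{x²−y²} orbital empty and maximises CFSE. → square planar.

[HfF₄]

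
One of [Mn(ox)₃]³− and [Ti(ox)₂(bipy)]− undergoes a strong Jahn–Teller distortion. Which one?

[Mn(ox)₃]³−: Ligand charges: each oxalate is −2. With an overall charge of −3 the manganese centre must be in the +3 oxidation state. Mn sits in group 7, so the d-electron count is 7 − 3 = 4. Oxalate is a weak-field ligand for a first-row metal, so the complex is high-spin. The t₂g³e_g¹ (high-spin) configuration has an unevenly filled e_g set; the Jahn–Teller theorem predicts a tetragonal distortion (typically axial elongation) to lift the degeneracy.
[Ti(ox)₂(bipy)]−: Each oxalate is −2; 2,2′-bipyridine is neutral; balancing the −1 overall charge requires Ti(III). Group 4 minus oxidation state 3 gives a d¹ configuration. The d¹ configuration leaves the e_g set evenly filled (or empty) — no strong Jahn–Teller driving force.

[Mn(ox)₃]³−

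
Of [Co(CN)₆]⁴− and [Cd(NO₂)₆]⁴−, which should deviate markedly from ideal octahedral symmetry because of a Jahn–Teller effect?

[Co(CN)₆]⁴−: Summing ligand charges against the −4 overall charge gives an oxidation state of +2 for cobalt. Cobalt is a group-9 element; Co(II) is therefore d⁷. Cyanide is a strong-field ligand (high in the spectrochemical series) for a first-row metal, so the complex is low-spin. The t₂g⁶e_g¹ (low-spin) configuration has an unevenly filled e_g set; the Jahn–Teller theorem predicts a tetragonal distortion (typically axial elongation) to lift the degeneracy.
[Cd(NO₂)₆]⁴−: Each nitro (N-bound nitrite) is −1; balancing the −4 overall charge requires Cd(II). Group 12 minus oxidation state 2 gives a d¹⁰ configuration. The d¹⁰ configuration leaves the e_g set evenly filled (or empty) — no strong Jahn–Teller driving force.

[Co(CN)₆]⁴−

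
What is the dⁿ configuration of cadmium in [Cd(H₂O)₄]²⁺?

d10

Summing ligand charges against the +2 overall charge gives an oxidation state of +2 for cadmium.
Cadmium is a group-12 element; Cd(II) is therefore d¹⁰.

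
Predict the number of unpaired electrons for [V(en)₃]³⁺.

2

Ligand charges: ethylenediamine is neutral. With an overall charge of +3 the vanadium centre must be in the +3 oxidation state.
Vanadium is a group-5 element; V(III) is therefore d².
Counting donor atoms: 3×ethylenediamine (bidentate) → 6 donors. Coordination number = 6.
In an octahedral field the d² configuration is t₂g²e_g⁰ (only one arrangement possible), giving 2 unpaired electrons.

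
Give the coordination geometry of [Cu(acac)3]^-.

Each acetylacetonate is −1; balancing the −1 overall charge requires Cu(II).
Copper is a group-11 element; Cu(II) is therefore d⁹.
Counting donor atoms: 3×acetylacetonate (bidentate) → 6 donors. Coordination number = 6.
Six donors around a single metal centre give an octahedral coordination sphere.

octahedral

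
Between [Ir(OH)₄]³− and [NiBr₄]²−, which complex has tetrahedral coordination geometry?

[NiBr₄]²−

For [Ir(OH)₄]³−: Summing ligand charges against the −3 overall charge gives an oxidation state of +1 for iridium. Iridium is a group-9 element; Ir(I) is therefore d⁸. A 5d d⁸ ion has a large crystal-field splitting; square planar leaves the high-energy d_{x²−y²} orbital empty and maximises CFSE. → square planar.
For [NiBr₄]²−: Summing ligand charges against the −2 overall charge gives an oxidation state of +2 for nickel. Ni sits in group 10, so the d-electron count is 10 − 2 = 8. Bromide is a weak-field ligand. With weak-field ligands the CFSE gain from square planar is small, so a 3d d⁸ ion takes the sterically preferred tetrahedral geometry. → tetrahedral.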